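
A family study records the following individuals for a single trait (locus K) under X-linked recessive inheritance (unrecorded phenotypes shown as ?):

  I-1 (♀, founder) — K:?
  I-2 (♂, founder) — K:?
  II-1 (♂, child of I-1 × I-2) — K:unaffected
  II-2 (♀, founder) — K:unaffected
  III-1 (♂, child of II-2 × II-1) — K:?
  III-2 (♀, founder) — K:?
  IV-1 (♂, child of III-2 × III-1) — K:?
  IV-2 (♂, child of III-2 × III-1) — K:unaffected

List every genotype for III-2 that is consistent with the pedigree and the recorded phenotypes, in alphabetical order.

III-2 ∈ {X^KX^K, X^KX^k}

K/I-1 ? ·: X^KX^K|X^KX^k
K/I-2 ? ·: X^KY|X^kY
K/II-1 un I-1×I-2: X^KY
K/II-2 un ·: X^KX^K|X^KX^k
K/III-1 ? II-2×II-1: X^KY|X^kY
K/III-2 ? ·: X^KX^K|X^KX^k
K/IV-1 ? III-2×III-1: X^KY|X^kY
K/IV-2 un III-2×III-1: X^KY
⇒ K over [I-1,I-2,II-1,II-2,III-1,III-2,IV-1,IV-2]: 36 consistent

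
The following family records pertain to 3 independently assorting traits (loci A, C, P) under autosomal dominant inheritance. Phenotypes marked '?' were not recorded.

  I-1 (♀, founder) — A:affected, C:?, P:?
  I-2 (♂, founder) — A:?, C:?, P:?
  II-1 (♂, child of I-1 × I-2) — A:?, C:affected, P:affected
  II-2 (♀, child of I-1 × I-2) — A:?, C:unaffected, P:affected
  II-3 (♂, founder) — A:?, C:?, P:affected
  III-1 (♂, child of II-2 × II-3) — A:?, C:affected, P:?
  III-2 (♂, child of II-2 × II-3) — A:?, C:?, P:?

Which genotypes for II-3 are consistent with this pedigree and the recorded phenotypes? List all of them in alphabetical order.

II-3 ∈ {AA CC PP, AA CC Pp, AA Cc PP, AA Cc Pp, Aa CC PP, Aa CC Pp, Aa Cc PP, Aa Cc Pp, aa CC PP, aa CC Pp, aa Cc PP, aa Cc Pp}

A/I-1 aff ·: Aa|AA
A/I-2 ? ·: aa|Aa|AA
A/II-1 ? I-1×I-2: aa|Aa|AA
A/II-2 ? I-1×I-2: aa|Aa|AA
A/II-3 ? ·: aa|Aa|AA
A/III-1 ? II-2×II-3: aa|Aa|AA
A/III-2 ? II-2×II-3: aa|Aa|AA
⇒ A over [I-1,I-2,II-1,II-2,II-3,III-1,III-2]: 248 consistent
C/I-1 ? ·: cc|Cc
C/I-2 ? ·: cc|Cc
C/II-1 aff I-1×I-2: Cc|CC
C/II-2 un I-1×I-2: cc
C/II-3 ? ·: Cc|CC
C/III-1 aff II-2×II-3: Cc
C/III-2 ? II-2×II-3: cc|Cc
⇒ C over [I-1,I-2,II-1,II-2,II-3,III-1,III-2]: 12 consistent
P/I-1 ? ·: pp|Pp|PP
P/I-2 ? ·: pp|Pp|PP
P/II-1 aff I-1×I-2: Pp|PP
P/II-2 aff I-1×I-2: Pp|PP
P/II-3 aff ·: Pp|PP
P/III-1 ? II-2×II-3: pp|Pp|PP
P/III-2 ? II-2×II-3: pp|Pp|PP
⇒ P over [I-1,I-2,II-1,II-2,II-3,III-1,III-2]: 165 consistent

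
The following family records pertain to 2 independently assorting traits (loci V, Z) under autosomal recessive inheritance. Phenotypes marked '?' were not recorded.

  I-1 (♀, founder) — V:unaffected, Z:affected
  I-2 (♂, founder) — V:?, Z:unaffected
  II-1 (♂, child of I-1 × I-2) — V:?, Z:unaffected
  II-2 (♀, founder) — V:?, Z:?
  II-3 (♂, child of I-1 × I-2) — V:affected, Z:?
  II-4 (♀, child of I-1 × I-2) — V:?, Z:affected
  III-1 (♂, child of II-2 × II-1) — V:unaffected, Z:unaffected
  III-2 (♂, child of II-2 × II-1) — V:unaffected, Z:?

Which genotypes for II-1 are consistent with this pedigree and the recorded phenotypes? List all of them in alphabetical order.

V/I-1 un ·: Vv
V/I-2 ? ·: Vv|vv
V/II-1 ? I-1×I-2: VV|Vv|vv
V/II-2 ? ·: VV|Vv|vv
V/II-3 aff I-1×I-2: vv
V/II-4 ? I-1×I-2: VV|Vv|vv
V/III-1 un II-2×II-1: VV|Vv
V/III-2 un II-2×II-1: VV|Vv
⇒ V over [I-1,I-2,II-1,II-2,II-3,II-4,III-1,III-2]: 73 consistent
Z/I-1 aff ·: zz
Z/I-2 un ·: Zz
Z/II-1 un I-1×I-2: Zz
Z/II-2 ? ·: ZZ|Zz|zz
Z/II-3 ? I-1×I-2: Zz|zz
Z/II-4 aff I-1×I-2: zz
Z/III-1 un II-2×II-1: ZZ|Zz
Z/III-2 ? II-2×II-1: ZZ|Zz|zz
⇒ Z over [I-1,I-2,II-1,II-2,II-3,II-4,III-1,III-2]: 24 consistent

II-1 ∈ {VV Zz, Vv Zz, vv Zz}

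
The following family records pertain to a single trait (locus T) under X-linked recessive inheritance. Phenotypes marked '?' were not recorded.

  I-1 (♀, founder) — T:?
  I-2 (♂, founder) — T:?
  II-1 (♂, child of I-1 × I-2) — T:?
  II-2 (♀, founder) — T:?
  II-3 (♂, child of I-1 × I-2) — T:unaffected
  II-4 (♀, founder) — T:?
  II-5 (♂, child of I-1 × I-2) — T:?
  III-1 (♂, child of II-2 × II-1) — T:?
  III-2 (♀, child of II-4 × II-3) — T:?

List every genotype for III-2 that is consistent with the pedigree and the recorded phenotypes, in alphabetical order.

III-2 ∈ {X^TX^T, X^TX^t}

T/I-1 ? ·: X^TX^T|X^TX^t
T/I-2 ? ·: X^TY|X^tY
T/II-1 ? I-1×I-2: X^TY|X^tY
T/II-2 ? ·: X^TX^T|X^TX^t|X^tX^t
T/II-3 un I-1×I-2: X^TY
T/II-4 ? ·: X^TX^T|X^TX^t|X^tX^t
T/II-5 ? I-1×I-2: X^TY|X^tY
T/III-1 ? II-2×II-1: X^TY|X^tY
T/III-2 ? II-4×II-3: X^TX^T|X^TX^t
⇒ T over [I-1,I-2,II-1,II-2,II-3,II-4,II-5,III-1,III-2]: 160 consistent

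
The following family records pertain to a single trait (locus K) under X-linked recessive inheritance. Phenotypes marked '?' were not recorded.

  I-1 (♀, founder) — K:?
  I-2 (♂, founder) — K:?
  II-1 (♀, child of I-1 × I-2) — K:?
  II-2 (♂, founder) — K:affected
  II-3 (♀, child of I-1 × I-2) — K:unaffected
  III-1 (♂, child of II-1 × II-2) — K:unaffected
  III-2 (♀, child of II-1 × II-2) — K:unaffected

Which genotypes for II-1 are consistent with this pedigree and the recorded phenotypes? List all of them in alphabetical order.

K/I-1 ? ·: X^KX^K|X^KX^k|X^kX^k
K/I-2 ? ·: X^KY|X^kY
K/II-1 ? I-1×I-2: X^KX^K|X^KX^k
K/II-2 aff ·: X^kY
K/II-3 un I-1×I-2: X^KX^K|X^KX^k
K/III-1 un II-1×II-2: X^KY
K/III-2 un II-1×II-2: X^KX^k
⇒ K over [I-1,I-2,II-1,II-2,II-3,III-1,III-2]: 8 consistent

II-1 ∈ {X^KX^K, X^KX^k}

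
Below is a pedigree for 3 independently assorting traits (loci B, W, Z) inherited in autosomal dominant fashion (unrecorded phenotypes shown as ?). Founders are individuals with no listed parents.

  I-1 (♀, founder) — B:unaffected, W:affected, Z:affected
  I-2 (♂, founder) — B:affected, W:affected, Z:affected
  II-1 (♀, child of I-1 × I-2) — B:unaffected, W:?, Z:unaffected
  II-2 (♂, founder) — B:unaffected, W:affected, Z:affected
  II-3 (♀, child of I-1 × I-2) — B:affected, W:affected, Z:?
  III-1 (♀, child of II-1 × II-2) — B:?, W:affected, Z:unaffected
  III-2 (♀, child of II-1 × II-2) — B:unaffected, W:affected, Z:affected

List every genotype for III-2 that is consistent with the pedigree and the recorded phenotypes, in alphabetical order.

B/I-1 un ·: bb
B/I-2 aff ·: Bb
B/II-1 un I-1×I-2: bb
B/II-2 un ·: bb
B/II-3 aff I-1×I-2: Bb
B/III-1 ? II-1×II-2: bb
B/III-2 un II-1×II-2: bb
⇒ B over [I-1,I-2,II-1,II-2,II-3,III-1,III-2]: 1 consistent
W/I-1 aff ·: Ww|WW
W/I-2 aff ·: Ww|WW
W/II-1 ? I-1×I-2: ww|Ww|WW
W/II-2 aff ·: Ww|WW
W/II-3 aff I-1×I-2: Ww|WW
W/III-1 aff II-1×II-2: Ww|WW
W/III-2 aff II-1×II-2: Ww|WW
⇒ W over [I-1,I-2,II-1,II-2,II-3,III-1,III-2]: 87 consistent
Z/I-1 aff ·: Zz
Z/I-2 aff ·: Zz
Z/II-1 un I-1×I-2: zz
Z/II-2 aff ·: Zz
Z/II-3 ? I-1×I-2: zz|Zz|ZZ
Z/III-1 un II-1×II-2: zz
Z/III-2 aff II-1×II-2: Zz
⇒ Z over [I-1,I-2,II-1,II-2,II-3,III-1,III-2]: 3 consistent

III-2 ∈ {bb WW Zz, bb Ww Zz}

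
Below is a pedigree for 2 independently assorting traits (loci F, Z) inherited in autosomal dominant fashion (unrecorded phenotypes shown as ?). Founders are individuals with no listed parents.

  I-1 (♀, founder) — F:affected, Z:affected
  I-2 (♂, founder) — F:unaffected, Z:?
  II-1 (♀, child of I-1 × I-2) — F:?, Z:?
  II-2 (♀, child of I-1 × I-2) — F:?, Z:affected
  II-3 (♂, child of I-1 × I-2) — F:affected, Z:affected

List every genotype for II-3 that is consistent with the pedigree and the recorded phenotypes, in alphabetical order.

F/I-1 aff ·: Ff|FF
F/I-2 un ·: ff
F/II-1 ? I-1×I-2: ff|Ff
F/II-2 ? I-1×I-2: ff|Ff
F/II-3 aff I-1×I-2: Ff
⇒ F over [I-1,I-2,II-1,II-2,II-3]: 5 consistent
Z/I-1 aff ·: Zz|ZZ
Z/I-2 ? ·: zz|Zz|ZZ
Z/II-1 ? I-1×I-2: zz|Zz|ZZ
Z/II-2 aff I-1×I-2: Zz|ZZ
Z/II-3 aff I-1×I-2: Zz|ZZ
⇒ Z over [I-1,I-2,II-1,II-2,II-3]: 32 consistent

II-3 ∈ {Ff ZZ, Ff Zz}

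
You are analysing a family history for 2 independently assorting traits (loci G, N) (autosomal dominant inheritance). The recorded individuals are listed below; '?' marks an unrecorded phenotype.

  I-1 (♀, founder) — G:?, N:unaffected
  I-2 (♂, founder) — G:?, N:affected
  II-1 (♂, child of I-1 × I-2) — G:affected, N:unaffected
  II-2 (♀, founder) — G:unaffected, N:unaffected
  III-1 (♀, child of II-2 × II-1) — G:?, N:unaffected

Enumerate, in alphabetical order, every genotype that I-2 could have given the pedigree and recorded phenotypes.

G/I-1 ? ·: gg|Gg|GG
G/I-2 ? ·: gg|Gg|GG
G/II-1 aff I-1×I-2: Gg|GG
G/II-2 un ·: gg
G/III-1 ? II-2×II-1: gg|Gg
⇒ G over [I-1,I-2,II-1,II-2,III-1]: 18 consistent
N/I-1 un ·: nn
N/I-2 aff ·: Nn
N/II-1 un I-1×I-2: nn
N/II-2 un ·: nn
N/III-1 un II-2×II-1: nn
⇒ N over [I-1,I-2,II-1,II-2,III-1]: 1 consistent

I-2 ∈ {GG Nn, Gg Nn, gg Nn}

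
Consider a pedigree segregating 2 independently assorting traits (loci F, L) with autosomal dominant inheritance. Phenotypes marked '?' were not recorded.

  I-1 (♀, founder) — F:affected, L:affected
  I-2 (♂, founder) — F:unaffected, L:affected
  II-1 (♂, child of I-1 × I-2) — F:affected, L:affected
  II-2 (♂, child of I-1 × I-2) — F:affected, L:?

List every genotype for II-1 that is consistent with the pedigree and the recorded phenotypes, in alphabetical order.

II-1 ∈ {Ff LL, Ff Ll}

F/I-1 aff ·: Ff|FF
F/I-2 un ·: ff
F/II-1 aff I-1×I-2: Ff
F/II-2 aff I-1×I-2: Ff
⇒ F over [I-1,I-2,II-1,II-2]: 2 consistent
L/I-1 aff ·: Ll|LL
L/I-2 aff ·: Ll|LL
L/II-1 aff I-1×I-2: Ll|LL
L/II-2 ? I-1×I-2: ll|Ll|LL
⇒ L over [I-1,I-2,II-1,II-2]: 15 consistent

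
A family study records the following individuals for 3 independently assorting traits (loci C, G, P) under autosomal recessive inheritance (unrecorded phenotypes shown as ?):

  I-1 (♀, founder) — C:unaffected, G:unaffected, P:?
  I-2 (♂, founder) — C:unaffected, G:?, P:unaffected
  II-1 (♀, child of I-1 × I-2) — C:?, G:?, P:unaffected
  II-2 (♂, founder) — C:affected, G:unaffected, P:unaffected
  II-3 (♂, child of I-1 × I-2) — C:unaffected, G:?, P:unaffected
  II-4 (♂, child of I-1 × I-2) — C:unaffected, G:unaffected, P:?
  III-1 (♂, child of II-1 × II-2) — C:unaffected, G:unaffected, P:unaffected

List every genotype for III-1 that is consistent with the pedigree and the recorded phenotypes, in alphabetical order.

III-1 ∈ {Cc GG PP, Cc GG Pp, Cc Gg PP, Cc Gg Pp}

C/I-1 un ·: CC|Cc
C/I-2 un ·: CC|Cc
C/II-1 ? I-1×I-2: CC|Cc
C/II-2 aff ·: cc
C/II-3 un I-1×I-2: CC|Cc
C/II-4 un I-1×I-2: CC|Cc
C/III-1 un II-1×II-2: Cc
⇒ C over [I-1,I-2,II-1,II-2,II-3,II-4,III-1]: 25 consistent
G/I-1 un ·: GG|Gg
G/I-2 ? ·: GG|Gg|gg
G/II-1 ? I-1×I-2: GG|Gg|gg
G/II-2 un ·: GG|Gg
G/II-3 ? I-1×I-2: GG|Gg|gg
G/II-4 un I-1×I-2: GG|Gg
G/III-1 un II-1×II-2: GG|Gg
⇒ G over [I-1,I-2,II-1,II-2,II-3,II-4,III-1]: 129 consistent
P/I-1 ? ·: PP|Pp|pp
P/I-2 un ·: PP|Pp
P/II-1 un I-1×I-2: PP|Pp
P/II-2 un ·: PP|Pp
P/II-3 un I-1×I-2: PP|Pp
P/II-4 ? I-1×I-2: PP|Pp|pp
P/III-1 un II-1×II-2: PP|Pp
⇒ P over [I-1,I-2,II-1,II-2,II-3,II-4,III-1]: 113 consistent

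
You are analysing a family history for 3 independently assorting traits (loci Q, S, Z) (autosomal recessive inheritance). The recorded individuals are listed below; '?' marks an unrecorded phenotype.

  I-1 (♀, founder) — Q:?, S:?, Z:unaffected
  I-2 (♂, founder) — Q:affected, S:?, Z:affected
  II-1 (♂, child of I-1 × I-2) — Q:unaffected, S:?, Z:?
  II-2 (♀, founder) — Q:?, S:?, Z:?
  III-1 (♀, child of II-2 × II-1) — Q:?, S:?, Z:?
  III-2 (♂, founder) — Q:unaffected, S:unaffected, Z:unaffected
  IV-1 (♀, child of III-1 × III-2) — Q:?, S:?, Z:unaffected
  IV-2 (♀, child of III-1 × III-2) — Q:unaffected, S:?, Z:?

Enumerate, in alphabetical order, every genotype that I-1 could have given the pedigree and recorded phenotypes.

Q/I-1 ? ·: QQ|Qq
Q/I-2 aff ·: qq
Q/II-1 un I-1×I-2: Qq
Q/II-2 ? ·: QQ|Qq|qq
Q/III-1 ? II-2×II-1: QQ|Qq|qq
Q/III-2 un ·: QQ|Qq
Q/IV-1 ? III-1×III-2: QQ|Qq|qq
Q/IV-2 un III-1×III-2: QQ|Qq
⇒ Q over [I-1,I-2,II-1,II-2,III-1,III-2,IV-1,IV-2]: 92 consistent
S/I-1 ? ·: SS|Ss|ss
S/I-2 ? ·: SS|Ss|ss
S/II-1 ? I-1×I-2: SS|Ss|ss
S/II-2 ? ·: SS|Ss|ss
S/III-1 ? II-2×II-1: SS|Ss|ss
S/III-2 un ·: SS|Ss
S/IV-1 ? III-1×III-2: SS|Ss|ss
S/IV-2 ? III-1×III-2: SS|Ss|ss
⇒ S over [I-1,I-2,II-1,II-2,III-1,III-2,IV-1,IV-2]: 701 consistent
Z/I-1 un ·: ZZ|Zz
Z/I-2 aff ·: zz
Z/II-1 ? I-1×I-2: Zz|zz
Z/II-2 ? ·: ZZ|Zz|zz
Z/III-1 ? II-2×II-1: ZZ|Zz|zz
Z/III-2 un ·: ZZ|Zz
Z/IV-1 un III-1×III-2: ZZ|Zz
Z/IV-2 ? III-1×III-2: ZZ|Zz|zz
⇒ Z over [I-1,I-2,II-1,II-2,III-1,III-2,IV-1,IV-2]: 118 consistent

I-1 ∈ {QQ SS ZZ, QQ SS Zz, QQ Ss ZZ, QQ Ss Zz, QQ ss ZZ, QQ ss Zz, Qq SS ZZ, Qq SS Zz, Qq Ss ZZ, Qq Ss Zz, Qq ss ZZ, Qq ss Zz}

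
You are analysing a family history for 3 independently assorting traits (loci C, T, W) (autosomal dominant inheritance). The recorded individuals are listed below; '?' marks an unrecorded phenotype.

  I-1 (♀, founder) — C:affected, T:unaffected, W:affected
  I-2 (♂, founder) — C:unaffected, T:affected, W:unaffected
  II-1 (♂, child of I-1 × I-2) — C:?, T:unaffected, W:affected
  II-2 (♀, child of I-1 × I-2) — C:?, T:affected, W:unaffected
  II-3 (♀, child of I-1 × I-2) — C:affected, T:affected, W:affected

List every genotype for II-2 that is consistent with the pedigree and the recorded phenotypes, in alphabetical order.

C/I-1 aff ·: Cc|CC
C/I-2 un ·: cc
C/II-1 ? I-1×I-2: cc|Cc
C/II-2 ? I-1×I-2: cc|Cc
C/II-3 aff I-1×I-2: Cc
⇒ C over [I-1,I-2,II-1,II-2,II-3]: 5 consistent
T/I-1 un ·: tt
T/I-2 aff ·: Tt
T/II-1 un I-1×I-2: tt
T/II-2 aff I-1×I-2: Tt
T/II-3 aff I-1×I-2: Tt
⇒ T over [I-1,I-2,II-1,II-2,II-3]: 1 consistent
W/I-1 aff ·: Ww
W/I-2 un ·: ww
W/II-1 aff I-1×I-2: Ww
W/II-2 un I-1×I-2: ww
W/II-3 aff I-1×I-2: Ww
⇒ W over [I-1,I-2,II-1,II-2,II-3]: 1 consistent

II-2 ∈ {Cc Tt ww, cc Tt ww}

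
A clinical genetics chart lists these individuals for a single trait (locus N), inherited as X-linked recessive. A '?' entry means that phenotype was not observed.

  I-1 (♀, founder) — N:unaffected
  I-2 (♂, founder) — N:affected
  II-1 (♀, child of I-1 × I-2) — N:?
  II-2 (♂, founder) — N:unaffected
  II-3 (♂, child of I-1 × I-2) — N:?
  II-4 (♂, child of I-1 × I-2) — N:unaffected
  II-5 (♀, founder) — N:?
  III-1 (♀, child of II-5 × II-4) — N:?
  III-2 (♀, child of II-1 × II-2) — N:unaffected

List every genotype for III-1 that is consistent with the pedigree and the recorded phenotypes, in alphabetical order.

N/I-1 un ·: X^NX^N|X^NX^n
N/I-2 aff ·: X^nY
N/II-1 ? I-1×I-2: X^NX^n|X^nX^n
N/II-2 un ·: X^NY
N/II-3 ? I-1×I-2: X^NY|X^nY
N/II-4 un I-1×I-2: X^NY
N/II-5 ? ·: X^NX^N|X^NX^n|X^nX^n
N/III-1 ? II-5×II-4: X^NX^N|X^NX^n
N/III-2 un II-1×II-2: X^NX^N|X^NX^n
⇒ N over [I-1,I-2,II-1,II-2,II-3,II-4,II-5,III-1,III-2]: 32 consistent

III-1 ∈ {X^NX^N, X^NX^n}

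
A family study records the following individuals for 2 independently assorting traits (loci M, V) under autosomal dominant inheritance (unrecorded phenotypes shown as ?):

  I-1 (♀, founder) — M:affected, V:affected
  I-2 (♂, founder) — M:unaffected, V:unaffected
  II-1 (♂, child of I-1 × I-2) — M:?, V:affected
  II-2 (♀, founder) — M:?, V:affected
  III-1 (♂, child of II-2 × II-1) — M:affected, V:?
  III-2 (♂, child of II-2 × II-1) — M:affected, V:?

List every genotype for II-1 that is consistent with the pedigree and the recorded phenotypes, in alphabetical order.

M/I-1 aff ·: Mm|MM
M/I-2 un ·: mm
M/II-1 ? I-1×I-2: mm|Mm
M/II-2 ? ·: mm|Mm|MM
M/III-1 aff II-2×II-1: Mm|MM
M/III-2 aff II-2×II-1: Mm|MM
⇒ M over [I-1,I-2,II-1,II-2,III-1,III-2]: 20 consistent
V/I-1 aff ·: Vv|VV
V/I-2 un ·: vv
V/II-1 aff I-1×I-2: Vv
V/II-2 aff ·: Vv|VV
V/III-1 ? II-2×II-1: vv|Vv|VV
V/III-2 ? II-2×II-1: vv|Vv|VV
⇒ V over [I-1,I-2,II-1,II-2,III-1,III-2]: 26 consistent

II-1 ∈ {Mm Vv, mm Vv}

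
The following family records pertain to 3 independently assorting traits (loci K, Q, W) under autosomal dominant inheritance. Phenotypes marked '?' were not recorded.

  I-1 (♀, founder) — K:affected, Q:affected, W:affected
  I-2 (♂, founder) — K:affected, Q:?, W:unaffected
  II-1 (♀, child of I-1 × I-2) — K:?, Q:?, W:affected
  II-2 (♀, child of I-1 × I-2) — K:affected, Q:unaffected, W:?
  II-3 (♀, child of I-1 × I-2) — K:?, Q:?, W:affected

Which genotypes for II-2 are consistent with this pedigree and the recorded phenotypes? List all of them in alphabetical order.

II-2 ∈ {KK qq Ww, KK qq ww, Kk qq Ww, Kk qq ww}

K/I-1 aff ·: Kk|KK
K/I-2 aff ·: Kk|KK
K/II-1 ? I-1×I-2: kk|Kk|KK
K/II-2 aff I-1×I-2: Kk|KK
K/II-3 ? I-1×I-2: kk|Kk|KK
⇒ K over [I-1,I-2,II-1,II-2,II-3]: 35 consistent
Q/I-1 aff ·: Qq
Q/I-2 ? ·: qq|Qq
Q/II-1 ? I-1×I-2: qq|Qq|QQ
Q/II-2 un I-1×I-2: qq
Q/II-3 ? I-1×I-2: qq|Qq|QQ
⇒ Q over [I-1,I-2,II-1,II-2,II-3]: 13 consistent
W/I-1 aff ·: Ww|WW
W/I-2 un ·: ww
W/II-1 aff I-1×I-2: Ww
W/II-2 ? I-1×I-2: ww|Ww
W/II-3 aff I-1×I-2: Ww
⇒ W over [I-1,I-2,II-1,II-2,II-3]: 3 consistent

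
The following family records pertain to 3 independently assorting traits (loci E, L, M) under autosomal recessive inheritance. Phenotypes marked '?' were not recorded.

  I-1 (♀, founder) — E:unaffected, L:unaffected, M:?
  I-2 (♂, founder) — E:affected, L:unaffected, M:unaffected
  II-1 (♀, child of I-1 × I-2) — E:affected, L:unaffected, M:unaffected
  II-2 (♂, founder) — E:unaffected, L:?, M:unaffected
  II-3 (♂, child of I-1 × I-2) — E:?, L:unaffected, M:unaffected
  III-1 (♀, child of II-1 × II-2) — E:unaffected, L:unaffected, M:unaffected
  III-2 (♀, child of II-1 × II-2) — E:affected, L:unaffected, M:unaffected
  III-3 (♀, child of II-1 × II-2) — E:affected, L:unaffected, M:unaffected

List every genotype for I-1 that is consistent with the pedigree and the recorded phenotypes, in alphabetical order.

I-1 ∈ {Ee LL MM, Ee LL Mm, Ee LL mm, Ee Ll MM, Ee Ll Mm, Ee Ll mm}

E/I-1 un ·: Ee
E/I-2 aff ·: ee
E/II-1 aff I-1×I-2: ee
E/II-2 un ·: Ee
E/II-3 ? I-1×I-2: Ee|ee
E/III-1 un II-1×II-2: Ee
E/III-2 aff II-1×II-2: ee
E/III-3 aff II-1×II-2: ee
⇒ E over [I-1,I-2,II-1,II-2,II-3,III-1,III-2,III-3]: 2 consistent
L/I-1 un ·: LL|Ll
L/I-2 un ·: LL|Ll
L/II-1 un I-1×I-2: LL|Ll
L/II-2 ? ·: LL|Ll|ll
L/II-3 un I-1×I-2: LL|Ll
L/III-1 un II-1×II-2: LL|Ll
L/III-2 un II-1×II-2: LL|Ll
L/III-3 un II-1×II-2: LL|Ll
⇒ L over [I-1,I-2,II-1,II-2,II-3,III-1,III-2,III-3]: 172 consistent
M/I-1 ? ·: MM|Mm|mm
M/I-2 un ·: MM|Mm
M/II-1 un I-1×I-2: MM|Mm
M/II-2 un ·: MM|Mm
M/II-3 un I-1×I-2: MM|Mm
M/III-1 un II-1×II-2: MM|Mm
M/III-2 un II-1×II-2: MM|Mm
M/III-3 un II-1×II-2: MM|Mm
⇒ M over [I-1,I-2,II-1,II-2,II-3,III-1,III-2,III-3]: 191 consistent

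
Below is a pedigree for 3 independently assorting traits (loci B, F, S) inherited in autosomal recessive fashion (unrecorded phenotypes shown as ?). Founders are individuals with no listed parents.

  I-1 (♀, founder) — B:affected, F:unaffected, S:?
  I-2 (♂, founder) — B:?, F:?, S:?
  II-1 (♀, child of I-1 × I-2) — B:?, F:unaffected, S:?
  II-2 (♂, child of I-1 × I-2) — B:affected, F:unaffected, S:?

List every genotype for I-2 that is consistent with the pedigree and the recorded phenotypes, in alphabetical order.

I-2 ∈ {Bb FF SS, Bb FF Ss, Bb FF ss, Bb Ff SS, Bb Ff Ss, Bb Ff ss, Bb ff SS, Bb ff Ss, Bb ff ss, bb FF SS, bb FF Ss, bb FF ss, bb Ff SS, bb Ff Ss, bb Ff ss, bb ff SS, bb ff Ss, bb ff ss}

B/I-1 aff ·: bb
B/I-2 ? ·: Bb|bb
B/II-1 ? I-1×I-2: Bb|bb
B/II-2 aff I-1×I-2: bb
⇒ B over [I-1,I-2,II-1,II-2]: 3 consistent
F/I-1 un ·: FF|Ff
F/I-2 ? ·: FF|Ff|ff
F/II-1 un I-1×I-2: FF|Ff
F/II-2 un I-1×I-2: FF|Ff
⇒ F over [I-1,I-2,II-1,II-2]: 15 consistent
S/I-1 ? ·: SS|Ss|ss
S/I-2 ? ·: SS|Ss|ss
S/II-1 ? I-1×I-2: SS|Ss|ss
S/II-2 ? I-1×I-2: SS|Ss|ss
⇒ S over [I-1,I-2,II-1,II-2]: 29 consistent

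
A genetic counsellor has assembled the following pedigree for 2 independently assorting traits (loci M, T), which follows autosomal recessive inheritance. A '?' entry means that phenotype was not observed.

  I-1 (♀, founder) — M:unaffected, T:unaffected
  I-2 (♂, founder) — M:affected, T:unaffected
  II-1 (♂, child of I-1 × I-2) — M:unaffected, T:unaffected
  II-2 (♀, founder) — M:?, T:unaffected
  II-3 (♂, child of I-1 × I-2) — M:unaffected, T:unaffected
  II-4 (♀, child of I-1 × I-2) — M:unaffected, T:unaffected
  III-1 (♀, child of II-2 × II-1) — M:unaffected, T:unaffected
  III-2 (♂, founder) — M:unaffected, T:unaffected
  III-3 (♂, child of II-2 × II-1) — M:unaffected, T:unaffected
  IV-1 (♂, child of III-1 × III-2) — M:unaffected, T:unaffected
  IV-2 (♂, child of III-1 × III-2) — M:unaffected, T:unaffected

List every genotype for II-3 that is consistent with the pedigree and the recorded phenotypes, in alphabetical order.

M/I-1 un ·: MM|Mm
M/I-2 aff ·: mm
M/II-1 un I-1×I-2: Mm
M/II-2 ? ·: MM|Mm|mm
M/II-3 un I-1×I-2: Mm
M/II-4 un I-1×I-2: Mm
M/III-1 un II-2×II-1: MM|Mm
M/III-2 un ·: MM|Mm
M/III-3 un II-2×II-1: MM|Mm
M/IV-1 un III-1×III-2: MM|Mm
M/IV-2 un III-1×III-2: MM|Mm
⇒ M over [I-1,I-2,II-1,II-2,II-3,II-4,III-1,III-2,III-3,IV-1,IV-2]: 120 consistent
T/I-1 un ·: TT|Tt
T/I-2 un ·: TT|Tt
T/II-1 un I-1×I-2: TT|Tt
T/II-2 un ·: TT|Tt
T/II-3 un I-1×I-2: TT|Tt
T/II-4 un I-1×I-2: TT|Tt
T/III-1 un II-2×II-1: TT|Tt
T/III-2 un ·: TT|Tt
T/III-3 un II-2×II-1: TT|Tt
T/IV-1 un III-1×III-2: TT|Tt
T/IV-2 un III-1×III-2: TT|Tt
⇒ T over [I-1,I-2,II-1,II-2,II-3,II-4,III-1,III-2,III-3,IV-1,IV-2]: 1027 consistent

II-3 ∈ {Mm TT, Mm Tt}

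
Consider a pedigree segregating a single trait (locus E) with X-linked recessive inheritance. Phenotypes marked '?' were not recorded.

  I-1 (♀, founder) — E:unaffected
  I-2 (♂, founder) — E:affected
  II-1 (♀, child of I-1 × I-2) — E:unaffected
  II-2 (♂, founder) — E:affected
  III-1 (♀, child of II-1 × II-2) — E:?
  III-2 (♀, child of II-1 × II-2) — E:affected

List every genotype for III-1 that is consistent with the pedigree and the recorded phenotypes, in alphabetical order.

E/I-1 un ·: X^EX^E|X^EX^e
E/I-2 aff ·: X^eY
E/II-1 un I-1×I-2: X^EX^e
E/II-2 aff ·: X^eY
E/III-1 ? II-1×II-2: X^EX^e|X^eX^e
E/III-2 aff II-1×II-2: X^eX^e
⇒ E over [I-1,I-2,II-1,II-2,III-1,III-2]: 4 consistent

III-1 ∈ {X^EX^e, X^eX^e}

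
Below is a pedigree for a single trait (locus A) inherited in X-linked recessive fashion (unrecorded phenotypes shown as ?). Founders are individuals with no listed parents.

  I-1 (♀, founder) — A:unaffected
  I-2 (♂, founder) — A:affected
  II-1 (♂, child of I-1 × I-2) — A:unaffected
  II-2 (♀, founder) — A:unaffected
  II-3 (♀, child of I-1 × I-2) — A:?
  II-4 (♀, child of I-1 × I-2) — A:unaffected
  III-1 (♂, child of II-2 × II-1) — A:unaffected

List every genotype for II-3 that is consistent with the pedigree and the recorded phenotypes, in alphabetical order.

II-3 ∈ {X^AX^a, X^aX^a}

A/I-1 un ·: X^AX^A|X^AX^a
A/I-2 aff ·: X^aY
A/II-1 un I-1×I-2: X^AY
A/II-2 un ·: X^AX^A|X^AX^a
A/II-3 ? I-1×I-2: X^AX^a|X^aX^a
A/II-4 un I-1×I-2: X^AX^a
A/III-1 un II-2×II-1: X^AY
⇒ A over [I-1,I-2,II-1,II-2,II-3,II-4,III-1]: 6 consistent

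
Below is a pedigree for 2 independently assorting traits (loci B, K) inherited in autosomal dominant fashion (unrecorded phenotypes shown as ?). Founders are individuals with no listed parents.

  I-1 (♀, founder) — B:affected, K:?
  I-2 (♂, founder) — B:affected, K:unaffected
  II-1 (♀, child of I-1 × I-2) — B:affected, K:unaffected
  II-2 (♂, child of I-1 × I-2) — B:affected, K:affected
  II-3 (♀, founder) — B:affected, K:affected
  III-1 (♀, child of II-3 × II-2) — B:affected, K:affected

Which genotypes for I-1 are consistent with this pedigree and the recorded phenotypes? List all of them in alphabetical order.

B/I-1 aff ·: Bb|BB
B/I-2 aff ·: Bb|BB
B/II-1 aff I-1×I-2: Bb|BB
B/II-2 aff I-1×I-2: Bb|BB
B/II-3 aff ·: Bb|BB
B/III-1 aff II-3×II-2: Bb|BB
⇒ B over [I-1,I-2,II-1,II-2,II-3,III-1]: 45 consistent
K/I-1 ? ·: Kk
K/I-2 un ·: kk
K/II-1 un I-1×I-2: kk
K/II-2 aff I-1×I-2: Kk
K/II-3 aff ·: Kk|KK
K/III-1 aff II-3×II-2: Kk|KK
⇒ K over [I-1,I-2,II-1,II-2,II-3,III-1]: 4 consistent

I-1 ∈ {BB Kk, Bb Kk}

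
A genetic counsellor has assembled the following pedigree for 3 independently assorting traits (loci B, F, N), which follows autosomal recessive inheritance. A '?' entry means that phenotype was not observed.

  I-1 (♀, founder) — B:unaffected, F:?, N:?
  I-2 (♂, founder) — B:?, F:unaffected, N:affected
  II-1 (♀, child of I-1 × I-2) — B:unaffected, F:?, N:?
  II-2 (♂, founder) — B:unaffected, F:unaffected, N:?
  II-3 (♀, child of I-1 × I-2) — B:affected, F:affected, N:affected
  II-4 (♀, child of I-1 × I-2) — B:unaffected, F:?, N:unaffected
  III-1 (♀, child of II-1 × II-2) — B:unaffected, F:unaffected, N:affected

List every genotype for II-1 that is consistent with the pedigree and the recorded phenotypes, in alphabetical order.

B/I-1 un ·: Bb
B/I-2 ? ·: Bb|bb
B/II-1 un I-1×I-2: BB|Bb
B/II-2 un ·: BB|Bb
B/II-3 aff I-1×I-2: bb
B/II-4 un I-1×I-2: BB|Bb
B/III-1 un II-1×II-2: BB|Bb
⇒ B over [I-1,I-2,II-1,II-2,II-3,II-4,III-1]: 18 consistent
F/I-1 ? ·: Ff|ff
F/I-2 un ·: Ff
F/II-1 ? I-1×I-2: FF|Ff|ff
F/II-2 un ·: FF|Ff
F/II-3 aff I-1×I-2: ff
F/II-4 ? I-1×I-2: FF|Ff|ff
F/III-1 un II-1×II-2: FF|Ff
⇒ F over [I-1,I-2,II-1,II-2,II-3,II-4,III-1]: 39 consistent
N/I-1 ? ·: Nn
N/I-2 aff ·: nn
N/II-1 ? I-1×I-2: Nn|nn
N/II-2 ? ·: Nn|nn
N/II-3 aff I-1×I-2: nn
N/II-4 un I-1×I-2: Nn
N/III-1 aff II-1×II-2: nn
⇒ N over [I-1,I-2,II-1,II-2,II-3,II-4,III-1]: 4 consistent

II-1 ∈ {BB FF Nn, BB FF nn, BB Ff Nn, BB Ff nn, BB ff Nn, BB ff nn, Bb FF Nn, Bb FF nn, Bb Ff Nn, Bb Ff nn, Bb ff Nn, Bb ff nn}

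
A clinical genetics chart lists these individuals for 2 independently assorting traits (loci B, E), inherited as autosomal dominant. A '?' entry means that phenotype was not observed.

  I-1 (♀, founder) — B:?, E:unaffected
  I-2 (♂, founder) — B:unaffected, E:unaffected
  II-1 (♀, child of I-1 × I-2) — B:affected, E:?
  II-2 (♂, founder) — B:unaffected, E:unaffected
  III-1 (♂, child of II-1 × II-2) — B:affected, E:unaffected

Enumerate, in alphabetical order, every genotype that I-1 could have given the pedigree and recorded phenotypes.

I-1 ∈ {BB ee, Bb ee}

B/I-1 ? ·: Bb|BB
B/I-2 un ·: bb
B/II-1 aff I-1×I-2: Bb
B/II-2 un ·: bb
B/III-1 aff II-1×II-2: Bb
⇒ B over [I-1,I-2,II-1,II-2,III-1]: 2 consistent
E/I-1 un ·: ee
E/I-2 un ·: ee
E/II-1 ? I-1×I-2: ee
E/II-2 un ·: ee
E/III-1 un II-1×II-2: ee
⇒ E over [I-1,I-2,II-1,II-2,III-1]: 1 consistent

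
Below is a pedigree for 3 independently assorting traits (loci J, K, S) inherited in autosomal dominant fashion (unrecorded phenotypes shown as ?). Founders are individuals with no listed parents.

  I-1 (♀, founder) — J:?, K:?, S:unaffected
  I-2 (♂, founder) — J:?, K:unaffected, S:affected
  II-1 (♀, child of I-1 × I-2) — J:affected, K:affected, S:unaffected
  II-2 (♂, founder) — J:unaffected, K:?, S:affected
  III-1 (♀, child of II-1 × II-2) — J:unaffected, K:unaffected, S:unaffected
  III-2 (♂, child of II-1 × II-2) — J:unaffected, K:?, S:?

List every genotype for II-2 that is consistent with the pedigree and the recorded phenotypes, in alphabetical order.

J/I-1 ? ·: jj|Jj|JJ
J/I-2 ? ·: jj|Jj|JJ
J/II-1 aff I-1×I-2: Jj
J/II-2 un ·: jj
J/III-1 un II-1×II-2: jj
J/III-2 un II-1×II-2: jj
⇒ J over [I-1,I-2,II-1,II-2,III-1,III-2]: 7 consistent
K/I-1 ? ·: Kk|KK
K/I-2 un ·: kk
K/II-1 aff I-1×I-2: Kk
K/II-2 ? ·: kk|Kk
K/III-1 un II-1×II-2: kk
K/III-2 ? II-1×II-2: kk|Kk|KK
⇒ K over [I-1,I-2,II-1,II-2,III-1,III-2]: 10 consistent
S/I-1 un ·: ss
S/I-2 aff ·: Ss
S/II-1 un I-1×I-2: ss
S/II-2 aff ·: Ss
S/III-1 un II-1×II-2: ss
S/III-2 ? II-1×II-2: ss|Ss
⇒ S over [I-1,I-2,II-1,II-2,III-1,III-2]: 2 consistent

II-2 ∈ {jj Kk Ss, jj kk Ss}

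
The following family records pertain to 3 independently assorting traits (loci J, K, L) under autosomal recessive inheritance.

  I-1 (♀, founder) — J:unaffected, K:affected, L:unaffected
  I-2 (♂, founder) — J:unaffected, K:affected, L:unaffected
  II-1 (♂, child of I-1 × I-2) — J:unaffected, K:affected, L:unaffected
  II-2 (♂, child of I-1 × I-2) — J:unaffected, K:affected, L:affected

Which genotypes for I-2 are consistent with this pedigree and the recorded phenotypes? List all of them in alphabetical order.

I-2 ∈ {JJ kk Ll, Jj kk Ll}

J/I-1 un ·: JJ|Jj
J/I-2 un ·: JJ|Jj
J/II-1 un I-1×I-2: JJ|Jj
J/II-2 un I-1×I-2: JJ|Jj
⇒ J over [I-1,I-2,II-1,II-2]: 13 consistent
K/I-1 aff ·: kk
K/I-2 aff ·: kk
K/II-1 aff I-1×I-2: kk
K/II-2 aff I-1×I-2: kk
⇒ K over [I-1,I-2,II-1,II-2]: 1 consistent
L/I-1 un ·: Ll
L/I-2 un ·: Ll
L/II-1 un I-1×I-2: LL|Ll
L/II-2 aff I-1×I-2: ll
⇒ L over [I-1,I-2,II-1,II-2]: 2 consistent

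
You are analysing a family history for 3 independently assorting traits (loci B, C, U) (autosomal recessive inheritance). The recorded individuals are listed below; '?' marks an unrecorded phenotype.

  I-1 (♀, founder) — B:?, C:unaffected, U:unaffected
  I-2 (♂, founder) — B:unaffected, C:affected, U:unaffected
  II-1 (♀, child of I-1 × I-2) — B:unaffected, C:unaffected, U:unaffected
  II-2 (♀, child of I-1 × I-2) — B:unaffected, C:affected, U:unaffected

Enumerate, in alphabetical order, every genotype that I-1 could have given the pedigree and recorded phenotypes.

B/I-1 ? ·: BB|Bb|bb
B/I-2 un ·: BB|Bb
B/II-1 un I-1×I-2: BB|Bb
B/II-2 un I-1×I-2: BB|Bb
⇒ B over [I-1,I-2,II-1,II-2]: 15 consistent
C/I-1 un ·: Cc
C/I-2 aff ·: cc
C/II-1 un I-1×I-2: Cc
C/II-2 aff I-1×I-2: cc
⇒ C over [I-1,I-2,II-1,II-2]: 1 consistent
U/I-1 un ·: UU|Uu
U/I-2 un ·: UU|Uu
U/II-1 un I-1×I-2: UU|Uu
U/II-2 un I-1×I-2: UU|Uu
⇒ U over [I-1,I-2,II-1,II-2]: 13 consistent

I-1 ∈ {BB Cc UU, BB Cc Uu, Bb Cc UU, Bb Cc Uu, bb Cc UU, bb Cc Uu}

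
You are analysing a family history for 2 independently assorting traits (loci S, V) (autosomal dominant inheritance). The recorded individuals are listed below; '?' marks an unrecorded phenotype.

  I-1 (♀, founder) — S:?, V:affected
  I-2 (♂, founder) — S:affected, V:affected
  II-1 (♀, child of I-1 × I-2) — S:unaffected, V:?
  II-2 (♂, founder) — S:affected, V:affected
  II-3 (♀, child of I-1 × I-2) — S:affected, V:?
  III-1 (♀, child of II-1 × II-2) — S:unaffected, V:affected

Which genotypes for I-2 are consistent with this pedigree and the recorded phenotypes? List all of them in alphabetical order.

I-2 ∈ {Ss VV, Ss Vv}

S/I-1 ? ·: ss|Ss
S/I-2 aff ·: Ss
S/II-1 un I-1×I-2: ss
S/II-2 aff ·: Ss
S/II-3 aff I-1×I-2: Ss|SS
S/III-1 un II-1×II-2: ss
⇒ S over [I-1,I-2,II-1,II-2,II-3,III-1]: 3 consistent
V/I-1 aff ·: Vv|VV
V/I-2 aff ·: Vv|VV
V/II-1 ? I-1×I-2: vv|Vv|VV
V/II-2 aff ·: Vv|VV
V/II-3 ? I-1×I-2: vv|Vv|VV
V/III-1 aff II-1×II-2: Vv|VV
⇒ V over [I-1,I-2,II-1,II-2,II-3,III-1]: 58 consistent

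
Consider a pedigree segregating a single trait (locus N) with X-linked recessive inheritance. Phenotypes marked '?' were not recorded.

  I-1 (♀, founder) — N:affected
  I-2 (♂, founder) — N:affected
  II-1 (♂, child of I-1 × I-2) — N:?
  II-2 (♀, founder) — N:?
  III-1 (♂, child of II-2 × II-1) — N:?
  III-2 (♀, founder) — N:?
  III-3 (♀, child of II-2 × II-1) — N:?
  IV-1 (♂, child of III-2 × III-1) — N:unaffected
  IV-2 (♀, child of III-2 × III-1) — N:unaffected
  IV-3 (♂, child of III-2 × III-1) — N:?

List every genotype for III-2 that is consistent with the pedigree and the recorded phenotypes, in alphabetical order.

N/I-1 aff ·: X^nX^n
N/I-2 aff ·: X^nY
N/II-1 ? I-1×I-2: X^nY
N/II-2 ? ·: X^NX^N|X^NX^n|X^nX^n
N/III-1 ? II-2×II-1: X^NY|X^nY
N/III-2 ? ·: X^NX^N|X^NX^n
N/III-3 ? II-2×II-1: X^NX^n|X^nX^n
N/IV-1 un III-2×III-1: X^NY
N/IV-2 un III-2×III-1: X^NX^N|X^NX^n
N/IV-3 ? III-2×III-1: X^NY|X^nY
⇒ N over [I-1,I-2,II-1,II-2,III-1,III-2,III-3,IV-1,IV-2,IV-3]: 24 consistent

III-2 ∈ {X^NX^N, X^NX^n}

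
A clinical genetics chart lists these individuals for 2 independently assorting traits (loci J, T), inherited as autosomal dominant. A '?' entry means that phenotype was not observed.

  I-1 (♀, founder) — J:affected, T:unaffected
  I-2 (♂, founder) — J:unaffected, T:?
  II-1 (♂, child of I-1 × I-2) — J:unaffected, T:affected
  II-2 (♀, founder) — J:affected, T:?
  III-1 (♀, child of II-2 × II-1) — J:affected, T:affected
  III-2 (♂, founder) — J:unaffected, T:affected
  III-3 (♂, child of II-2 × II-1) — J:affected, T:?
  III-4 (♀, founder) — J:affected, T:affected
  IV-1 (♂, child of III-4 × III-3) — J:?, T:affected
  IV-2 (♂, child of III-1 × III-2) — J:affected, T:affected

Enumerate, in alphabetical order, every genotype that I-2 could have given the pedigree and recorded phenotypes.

J/I-1 aff ·: Jj
J/I-2 un ·: jj
J/II-1 un I-1×I-2: jj
J/II-2 aff ·: Jj|JJ
J/III-1 aff II-2×II-1: Jj
J/III-2 un ·: jj
J/III-3 aff II-2×II-1: Jj
J/III-4 aff ·: Jj|JJ
J/IV-1 ? III-4×III-3: jj|Jj|JJ
J/IV-2 aff III-1×III-2: Jj
⇒ J over [I-1,I-2,II-1,II-2,III-1,III-2,III-3,III-4,IV-1,IV-2]: 10 consistent
T/I-1 un ·: tt
T/I-2 ? ·: Tt|TT
T/II-1 aff I-1×I-2: Tt
T/II-2 ? ·: tt|Tt|TT
T/III-1 aff II-2×II-1: Tt|TT
T/III-2 aff ·: Tt|TT
T/III-3 ? II-2×II-1: tt|Tt|TT
T/III-4 aff ·: Tt|TT
T/IV-1 aff III-4×III-3: Tt|TT
T/IV-2 aff III-1×III-2: Tt|TT
⇒ T over [I-1,I-2,II-1,II-2,III-1,III-2,III-3,III-4,IV-1,IV-2]: 272 consistent

I-2 ∈ {jj TT, jj Tt}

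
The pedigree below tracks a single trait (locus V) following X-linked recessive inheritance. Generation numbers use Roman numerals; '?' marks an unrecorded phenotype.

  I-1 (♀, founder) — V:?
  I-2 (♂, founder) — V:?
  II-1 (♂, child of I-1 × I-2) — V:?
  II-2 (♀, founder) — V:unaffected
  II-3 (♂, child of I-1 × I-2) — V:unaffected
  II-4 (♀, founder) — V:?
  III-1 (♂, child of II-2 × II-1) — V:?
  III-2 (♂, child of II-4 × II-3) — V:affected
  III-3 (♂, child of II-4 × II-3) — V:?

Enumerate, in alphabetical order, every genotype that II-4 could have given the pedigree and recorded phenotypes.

V/I-1 ? ·: X^VX^V|X^VX^v
V/I-2 ? ·: X^VY|X^vY
V/II-1 ? I-1×I-2: X^VY|X^vY
V/II-2 un ·: X^VX^V|X^VX^v
V/II-3 un I-1×I-2: X^VY
V/II-4 ? ·: X^VX^v|X^vX^v
V/III-1 ? II-2×II-1: X^VY|X^vY
V/III-2 aff II-4×II-3: X^vY
V/III-3 ? II-4×II-3: X^VY|X^vY
⇒ V over [I-1,I-2,II-1,II-2,II-3,II-4,III-1,III-2,III-3]: 54 consistent

II-4 ∈ {X^VX^v, X^vX^v}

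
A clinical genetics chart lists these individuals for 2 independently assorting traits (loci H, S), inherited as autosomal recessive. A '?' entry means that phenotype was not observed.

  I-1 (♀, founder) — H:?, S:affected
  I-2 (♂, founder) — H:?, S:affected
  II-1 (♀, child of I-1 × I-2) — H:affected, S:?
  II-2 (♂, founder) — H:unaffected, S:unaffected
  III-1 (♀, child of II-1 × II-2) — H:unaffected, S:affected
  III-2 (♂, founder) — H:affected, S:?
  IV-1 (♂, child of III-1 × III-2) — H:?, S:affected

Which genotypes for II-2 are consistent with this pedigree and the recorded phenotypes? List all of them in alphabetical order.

H/I-1 ? ·: Hh|hh
H/I-2 ? ·: Hh|hh
H/II-1 aff I-1×I-2: hh
H/II-2 un ·: HH|Hh
H/III-1 un II-1×II-2: Hh
H/III-2 aff ·: hh
H/IV-1 ? III-1×III-2: Hh|hh
⇒ H over [I-1,I-2,II-1,II-2,III-1,III-2,IV-1]: 16 consistent
S/I-1 aff ·: ss
S/I-2 aff ·: ss
S/II-1 ? I-1×I-2: ss
S/II-2 un ·: Ss
S/III-1 aff II-1×II-2: ss
S/III-2 ? ·: Ss|ss
S/IV-1 aff III-1×III-2: ss
⇒ S over [I-1,I-2,II-1,II-2,III-1,III-2,IV-1]: 2 consistent

II-2 ∈ {HH Ss, Hh Ss}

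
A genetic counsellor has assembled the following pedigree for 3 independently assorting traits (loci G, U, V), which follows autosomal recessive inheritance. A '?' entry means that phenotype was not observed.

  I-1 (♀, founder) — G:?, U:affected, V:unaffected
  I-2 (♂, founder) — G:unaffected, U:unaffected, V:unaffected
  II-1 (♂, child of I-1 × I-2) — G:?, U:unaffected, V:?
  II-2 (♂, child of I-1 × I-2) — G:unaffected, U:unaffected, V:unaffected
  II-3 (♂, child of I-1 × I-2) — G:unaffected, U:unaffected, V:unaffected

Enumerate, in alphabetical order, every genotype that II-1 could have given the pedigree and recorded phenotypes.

II-1 ∈ {GG Uu VV, GG Uu Vv, GG Uu vv, Gg Uu VV, Gg Uu Vv, Gg Uu vv, gg Uu VV, gg Uu Vv, gg Uu vv}

G/I-1 ? ·: GG|Gg|gg
G/I-2 un ·: GG|Gg
G/II-1 ? I-1×I-2: GG|Gg|gg
G/II-2 un I-1×I-2: GG|Gg
G/II-3 un I-1×I-2: GG|Gg
⇒ G over [I-1,I-2,II-1,II-2,II-3]: 32 consistent
U/I-1 aff ·: uu
U/I-2 un ·: UU|Uu
U/II-1 un I-1×I-2: Uu
U/II-2 un I-1×I-2: Uu
U/II-3 un I-1×I-2: Uu
⇒ U over [I-1,I-2,II-1,II-2,II-3]: 2 consistent
V/I-1 un ·: VV|Vv
V/I-2 un ·: VV|Vv
V/II-1 ? I-1×I-2: VV|Vv|vv
V/II-2 un I-1×I-2: VV|Vv
V/II-3 un I-1×I-2: VV|Vv
⇒ V over [I-1,I-2,II-1,II-2,II-3]: 29 consistent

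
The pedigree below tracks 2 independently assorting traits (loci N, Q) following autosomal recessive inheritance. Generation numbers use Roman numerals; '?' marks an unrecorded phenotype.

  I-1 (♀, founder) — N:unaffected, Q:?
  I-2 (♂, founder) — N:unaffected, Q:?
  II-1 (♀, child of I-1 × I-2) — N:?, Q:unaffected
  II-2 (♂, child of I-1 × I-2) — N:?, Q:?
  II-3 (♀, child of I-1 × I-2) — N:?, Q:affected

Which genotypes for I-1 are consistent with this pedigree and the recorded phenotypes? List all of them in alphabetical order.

N/I-1 un ·: NN|Nn
N/I-2 un ·: NN|Nn
N/II-1 ? I-1×I-2: NN|Nn|nn
N/II-2 ? I-1×I-2: NN|Nn|nn
N/II-3 ? I-1×I-2: NN|Nn|nn
⇒ N over [I-1,I-2,II-1,II-2,II-3]: 44 consistent
Q/I-1 ? ·: Qq|qq
Q/I-2 ? ·: Qq|qq
Q/II-1 un I-1×I-2: QQ|Qq
Q/II-2 ? I-1×I-2: QQ|Qq|qq
Q/II-3 aff I-1×I-2: qq
⇒ Q over [I-1,I-2,II-1,II-2,II-3]: 10 consistent

I-1 ∈ {NN Qq, NN qq, Nn Qq, Nn qq}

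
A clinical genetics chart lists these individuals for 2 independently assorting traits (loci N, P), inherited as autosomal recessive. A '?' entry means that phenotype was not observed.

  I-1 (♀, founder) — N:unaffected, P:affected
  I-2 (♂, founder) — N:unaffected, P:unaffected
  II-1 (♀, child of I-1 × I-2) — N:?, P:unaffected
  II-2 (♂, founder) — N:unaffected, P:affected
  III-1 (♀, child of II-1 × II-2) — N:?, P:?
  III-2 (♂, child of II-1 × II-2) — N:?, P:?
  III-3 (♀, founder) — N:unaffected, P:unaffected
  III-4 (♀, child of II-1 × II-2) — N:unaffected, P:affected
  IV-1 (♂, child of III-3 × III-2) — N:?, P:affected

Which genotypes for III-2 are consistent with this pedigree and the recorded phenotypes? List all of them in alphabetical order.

N/I-1 un ·: NN|Nn
N/I-2 un ·: NN|Nn
N/II-1 ? I-1×I-2: NN|Nn|nn
N/II-2 un ·: NN|Nn
N/III-1 ? II-1×II-2: NN|Nn|nn
N/III-2 ? II-1×II-2: NN|Nn|nn
N/III-3 un ·: NN|Nn
N/III-4 un II-1×II-2: NN|Nn
N/IV-1 ? III-3×III-2: NN|Nn|nn
⇒ N over [I-1,I-2,II-1,II-2,III-1,III-2,III-3,III-4,IV-1]: 455 consistent
P/I-1 aff ·: pp
P/I-2 un ·: PP|Pp
P/II-1 un I-1×I-2: Pp
P/II-2 aff ·: pp
P/III-1 ? II-1×II-2: Pp|pp
P/III-2 ? II-1×II-2: Pp|pp
P/III-3 un ·: Pp
P/III-4 aff II-1×II-2: pp
P/IV-1 aff III-3×III-2: pp
⇒ P over [I-1,I-2,II-1,II-2,III-1,III-2,III-3,III-4,IV-1]: 8 consistent

III-2 ∈ {NN Pp, NN pp, Nn Pp, Nn pp, nn Pp, nn pp}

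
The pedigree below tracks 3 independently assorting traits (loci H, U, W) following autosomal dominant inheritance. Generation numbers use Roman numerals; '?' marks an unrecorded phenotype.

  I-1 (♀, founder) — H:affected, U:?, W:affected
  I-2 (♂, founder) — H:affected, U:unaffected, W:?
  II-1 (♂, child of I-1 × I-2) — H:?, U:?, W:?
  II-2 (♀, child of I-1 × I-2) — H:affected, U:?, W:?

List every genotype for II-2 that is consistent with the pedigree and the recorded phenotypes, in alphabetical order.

H/I-1 aff ·: Hh|HH
H/I-2 aff ·: Hh|HH
H/II-1 ? I-1×I-2: hh|Hh|HH
H/II-2 aff I-1×I-2: Hh|HH
⇒ H over [I-1,I-2,II-1,II-2]: 15 consistent
U/I-1 ? ·: uu|Uu|UU
U/I-2 un ·: uu
U/II-1 ? I-1×I-2: uu|Uu
U/II-2 ? I-1×I-2: uu|Uu
⇒ U over [I-1,I-2,II-1,II-2]: 6 consistent
W/I-1 aff ·: Ww|WW
W/I-2 ? ·: ww|Ww|WW
W/II-1 ? I-1×I-2: ww|Ww|WW
W/II-2 ? I-1×I-2: ww|Ww|WW
⇒ W over [I-1,I-2,II-1,II-2]: 23 consistent

II-2 ∈ {HH Uu WW, HH Uu Ww, HH Uu ww, HH uu WW, HH uu Ww, HH uu ww, Hh Uu WW, Hh Uu Ww, Hh Uu ww, Hh uu WW, Hh uu Ww, Hh uu ww}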